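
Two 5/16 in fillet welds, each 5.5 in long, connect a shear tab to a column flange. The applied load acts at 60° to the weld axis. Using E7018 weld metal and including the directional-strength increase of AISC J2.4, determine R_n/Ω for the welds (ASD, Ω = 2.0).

R_n/Ω ≈ 71.6 kips

E70XX → F_EXX = 70 ksi.
t_e = 0.707 × 0.3125 = 0.2209 in; A_we = 0.2209 × 11 = 2.43 in².
Directional factor: 1.0 + 0.5 sin^1.5(60°) = 1.403.
F_nw = 0.6 × 70 × 1.403 = 58.92 ksi.
R_n/Ω = (58.92 × 2.43) / 2.0 = 71.6 kips.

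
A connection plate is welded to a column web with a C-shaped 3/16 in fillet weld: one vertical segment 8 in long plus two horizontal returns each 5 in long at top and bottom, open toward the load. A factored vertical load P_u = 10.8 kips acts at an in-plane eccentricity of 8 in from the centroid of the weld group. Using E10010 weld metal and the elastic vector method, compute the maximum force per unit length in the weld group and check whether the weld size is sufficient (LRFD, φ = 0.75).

E100XX → F_EXX = 100 ksi.
Total weld length L_w = 18 in. Treat welds as unit-width lines.
Centroid: x̄ = 2×5×2.5 / 18 = 1.389 in from the vertical weld.
Polar moment about centroid: J = I_x + I_y = [8³/12 + 2×5×4²] + [8×1.389² + 2(5³/12 + 5×1.111²)] = 251.3 in³.
Direct shear f_v = P/L_w = 10.8 / 18 = 0.6 kip/in (vertical).
Torsion M = P·e = 10.8 × 8 = 86.4 kip·in.
Critical point at (x, y) = (3.611, 4) from centroid. f_tx = M·y/J = 1.375 kip/in; f_ty = M·x/J = 1.242 kip/in.
Resultant f_max = √[f_tx² + (f_v + f_ty)²] = √[1.375² + (0.6 + 1.242)²] = 2.299 kip/in.
Capacity per unit length: φr_n = 0.75 × 0.6 × 100 × (0.707 × 0.1875) = 5.965 kip/in.
2.299 ≤ 5.965 → adequate.

f_max ≈ 2.3 kip/in; adequate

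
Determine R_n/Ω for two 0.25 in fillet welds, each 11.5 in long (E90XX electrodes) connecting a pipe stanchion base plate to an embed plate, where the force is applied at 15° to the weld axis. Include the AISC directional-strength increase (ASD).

E90XX → F_EXX = 90 ksi.
t_e = 0.707 × 0.25 = 0.1767 in; A_we = 0.1767 × 23 = 4.065 in².
Directional factor: 1.0 + 0.5 sin^1.5(15°) = 1.066.
F_nw = 0.6 × 90 × 1.066 = 57.56 ksi.
R_n/Ω = (57.56 × 4.065) / 2.0 = 117 kips.

R_n/Ω ≈ 117 kips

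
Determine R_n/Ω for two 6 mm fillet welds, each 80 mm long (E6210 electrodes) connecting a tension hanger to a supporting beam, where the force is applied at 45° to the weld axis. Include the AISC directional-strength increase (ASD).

E62XX → F_EXX = 620 MPa.
t_e = 0.707 × 6 = 4.242 mm; A_we = 4.242 × 160 = 678.7 mm².
Directional factor: 1.0 + 0.5 sin^1.5(45°) = 1.297.
F_nw = 0.6 × 620 × 1.297 = 482.6 MPa.
R_n/Ω = (482.6 × 678.7) / 2.0 × 10⁻³ = 163.8 kN.

R_n/Ω ≈ 164 kN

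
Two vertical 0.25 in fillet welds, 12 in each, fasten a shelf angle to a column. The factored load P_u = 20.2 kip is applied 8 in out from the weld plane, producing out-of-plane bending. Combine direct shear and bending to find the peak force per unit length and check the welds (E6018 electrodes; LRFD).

E60XX → F_EXX = 60 ksi.
L_w = 2 × 12 = 24 in; section modulus (unit throat) S = 2 × L²/6 = 48 in².
Direct shear f_v = P/L_w = 20.2/24 = 0.8417 kip/in.
Moment M = P × e = 20.2 × 8 = 161.6 kip·in; bending f_b = M/S = 3.367 kip/in.
f_max = √(f_v² + f_b²) = √(0.8417² + 3.367²) = 3.47 kip/in.
φr_n = 0.75 × 0.6 × 60 × (0.707 × 0.25) = 4.772 kip/in → adequate.

f_max ≈ 3.47 kip/in; adequate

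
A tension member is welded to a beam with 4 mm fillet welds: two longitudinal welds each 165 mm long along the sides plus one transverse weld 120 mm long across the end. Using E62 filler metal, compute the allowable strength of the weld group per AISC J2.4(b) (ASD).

R_n/Ω ≈ 242 kN

E62XX → F_EXX = 620 MPa.
t_e = 0.707 × 4 = 2.828 mm.
R_nwl = 0.6 × 620 × 2.828 × 330 × 10⁻³ = 347.2 kN (longitudinal, 2 welds).
R_nwt = 0.6 × 620 × 2.828 × 120 × 10⁻³ = 126.2 kN (transverse, base value).
(i) R_nwl + R_nwt = 473.4 kN; (ii) 0.85 R_nwl + 1.5 R_nwt = 484.5 kN.
R_n = max = 484.5 kN [governs: (ii)]; R_n/Ω = 242.2 kN.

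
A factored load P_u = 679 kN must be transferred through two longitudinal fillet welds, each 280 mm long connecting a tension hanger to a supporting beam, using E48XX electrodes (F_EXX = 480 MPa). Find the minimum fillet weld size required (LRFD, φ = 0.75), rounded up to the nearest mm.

w = 8 mm

Total weld length L = 560 mm.
Required throat t_e = P_u / (φ × 0.6 F_EXX × L) = 679 / (0.75 × 0.6 × 480 × 560 × 10⁻³) = 5.613 mm.
Required leg w = t_e / 0.707 = 7.94 mm → use 8 mm.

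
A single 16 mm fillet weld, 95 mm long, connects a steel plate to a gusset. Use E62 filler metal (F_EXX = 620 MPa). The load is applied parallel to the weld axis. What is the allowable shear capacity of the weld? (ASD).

R_n/Ω ≈ 200 kN

Effective throat t_e = 0.707 × 16 = 11.31 mm.
Total length L = 95 mm; A_we = 11.31 × 95 = 1075 mm².
F_nw = 0.6 F_EXX = 0.6 × 620 = 372 MPa.
R_n = 372 × 1075 × 10⁻³ = 399.8 kN; R_n/Ω = 399.8/2.0 = 199.9 kN.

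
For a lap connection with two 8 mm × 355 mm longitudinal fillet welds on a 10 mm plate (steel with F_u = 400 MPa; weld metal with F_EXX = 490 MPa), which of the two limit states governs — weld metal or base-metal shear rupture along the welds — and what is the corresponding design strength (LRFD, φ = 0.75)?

t_e = 0.707 × 8 = 5.656 mm; L = 710 mm.
Weld metal: φR_n = 0.75 × 0.6 × 490 × 5.656 × 710 × 10⁻³ = 885.5 kN.
Base metal (shear rupture): φR_n = 0.75 × 0.6 × 400 × 10 × 710 × 10⁻³ = 1278 kN.
Governing: weld metal.

φR_n ≈ 885 kN (weld metal governs)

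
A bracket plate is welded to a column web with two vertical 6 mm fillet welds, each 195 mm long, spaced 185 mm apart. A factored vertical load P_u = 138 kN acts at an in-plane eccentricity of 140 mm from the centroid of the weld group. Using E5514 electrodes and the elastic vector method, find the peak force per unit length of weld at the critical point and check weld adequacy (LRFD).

E55XX → F_EXX = 550 MPa.
Total weld length L_w = 390 mm. Treat welds as unit-width lines.
Polar moment about centroid: J = 2[d³/12 + d(b/2)²] = 2[195³/12 + 195×92.5²] = 4573000 mm³.
Direct shear f_v = P/L_w = 138×10³ / 390 = 353.8 N/mm (vertical).
Torsion M = P·e = 138×10³ × 140 = 19320000 N·mm.
Critical point at (x, y) = (92.5, 97.5) from centroid. f_tx = M·y/J = 411.9 N/mm; f_ty = M·x/J = 390.8 N/mm.
Resultant f_max = √[f_tx² + (f_v + f_ty)²] = √[411.9² + (353.8 + 390.8)²] = 851 N/mm.
Capacity per unit length: φr_n = 0.75 × 0.6 × 550 × (0.707 × 6) = 1050 N/mm.
851 ≤ 1050 → adequate.

f_max ≈ 851 N/mm; adequate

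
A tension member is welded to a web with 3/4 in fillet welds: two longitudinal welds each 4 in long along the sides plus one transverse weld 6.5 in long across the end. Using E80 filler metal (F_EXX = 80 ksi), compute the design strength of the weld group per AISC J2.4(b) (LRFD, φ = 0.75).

t_e = 0.707 × 0.75 = 0.5302 in.
R_nwl = 0.6 × 80 × 0.5302 × 8 = 203.6 kips (longitudinal, 2 welds).
R_nwt = 0.6 × 80 × 0.5302 × 6.5 = 165.4 kips (transverse, base value).
(i) R_nwl + R_nwt = 369.1 kips; (ii) 0.85 R_nwl + 1.5 R_nwt = 421.2 kips.
R_n = max = 421.2 kips [governs: (ii)]; φR_n = 315.9 kips.

φR_n ≈ 316 kips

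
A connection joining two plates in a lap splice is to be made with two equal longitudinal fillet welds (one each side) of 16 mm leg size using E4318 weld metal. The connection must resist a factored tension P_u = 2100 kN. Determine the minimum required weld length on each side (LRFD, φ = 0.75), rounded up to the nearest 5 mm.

E43XX → F_EXX = 430 MPa.
Throat t_e = 0.707 × 16 = 11.31 mm.
φr_n = 0.75 × 0.6 × 430 × 11.31 × 10⁻³ = 2.189 kN/mm.
L_req = P_u / φr_n = 2100 / 2.189 = 959.4 mm total.
Per side: 959.4 / 2 = 479.7 mm.
Round up → use L = 480 mm on each side.

L = 480 mm on each side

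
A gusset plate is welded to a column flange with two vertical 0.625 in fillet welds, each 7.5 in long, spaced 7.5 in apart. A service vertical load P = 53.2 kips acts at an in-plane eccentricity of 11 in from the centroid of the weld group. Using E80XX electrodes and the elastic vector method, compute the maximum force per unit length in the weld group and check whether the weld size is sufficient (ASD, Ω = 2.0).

E80XX → F_EXX = 80 ksi.
Total weld length L_w = 15 in. Treat welds as unit-width lines.
Polar moment about centroid: J = 2[d³/12 + d(b/2)²] = 2[7.5³/12 + 7.5×3.75²] = 281.2 in³.
Direct shear f_v = P/L_w = 53.2 / 15 = 3.547 kip/in (vertical).
Torsion M = P·e = 53.2 × 11 = 585.2 kip·in.
Critical point at (x, y) = (3.75, 3.75) from centroid. f_tx = M·y/J = 7.803 kip/in; f_ty = M·x/J = 7.803 kip/in.
Resultant f_max = √[f_tx² + (f_v + f_ty)²] = √[7.803² + (3.547 + 7.803)²] = 13.77 kip/in.
Capacity per unit length: r_n/Ω = (1/2.0) × 0.6 × 80 × (0.707 × 0.625) = 10.6 kip/in.
13.77 > 10.6 → NOT adequate.

f_max ≈ 13.8 kip/in; NOT adequate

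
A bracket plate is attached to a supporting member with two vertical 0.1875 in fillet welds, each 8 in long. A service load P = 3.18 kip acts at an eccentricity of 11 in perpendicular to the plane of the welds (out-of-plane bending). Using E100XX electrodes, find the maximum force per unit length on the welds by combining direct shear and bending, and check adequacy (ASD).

f_max ≈ 1.65 kip/in; adequate

E100XX → F_EXX = 100 ksi.
L_w = 2 × 8 = 16 in; section modulus (unit throat) S = 2 × L²/6 = 21.33 in².
Direct shear f_v = P/L_w = 3.18/16 = 0.1988 kip/in.
Moment M = P × e = 3.18 × 11 = 34.98 kip·in; bending f_b = M/S = 1.64 kip/in.
f_max = √(f_v² + f_b²) = √(0.1988² + 1.64²) = 1.652 kip/in.
r_n/Ω = (1/2.0) × 0.6 × 100 × (0.707 × 0.1875) = 3.977 kip/in → adequate.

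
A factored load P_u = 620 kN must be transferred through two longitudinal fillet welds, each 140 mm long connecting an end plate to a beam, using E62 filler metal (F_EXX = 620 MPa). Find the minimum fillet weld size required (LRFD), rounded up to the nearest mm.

w = 12 mm

Total weld length L = 280 mm.
Required throat t_e = P_u / (φ × 0.6 F_EXX × L) = 620 / (0.75 × 0.6 × 620 × 280 × 10⁻³) = 7.937 mm.
Required leg w = t_e / 0.707 = 11.23 mm → use 12 mm.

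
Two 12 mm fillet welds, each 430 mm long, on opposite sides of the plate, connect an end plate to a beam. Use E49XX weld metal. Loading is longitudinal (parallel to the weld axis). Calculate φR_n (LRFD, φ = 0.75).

φR_n ≈ 1610 kN

E49XX → F_EXX = 490 MPa.
Effective throat t_e = 0.707 × 12 = 8.484 mm.
Total length L = 860 mm; A_we = 8.484 × 860 = 7296 mm².
F_nw = 0.6 F_EXX = 0.6 × 490 = 294 MPa.
φR_n = 0.75 × 294 × 7296 × 10⁻³ = 1609 kN.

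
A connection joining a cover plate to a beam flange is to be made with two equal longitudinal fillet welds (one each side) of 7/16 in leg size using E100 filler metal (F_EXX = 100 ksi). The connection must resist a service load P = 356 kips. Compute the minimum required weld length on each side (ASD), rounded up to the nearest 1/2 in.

Throat t_e = 0.707 × 0.4375 = 0.3093 in.
r_n/Ω = (0.6 × 100 × 0.3093) / 2.0 = 9.279 kip/in.
L_req = P / (r_n/Ω) = 356 / 9.279 = 38.36 in total.
Per side: 38.36 / 2 = 19.18 in.
Round up → use L = 19.5 in on each side.

L = 19.5 in on each side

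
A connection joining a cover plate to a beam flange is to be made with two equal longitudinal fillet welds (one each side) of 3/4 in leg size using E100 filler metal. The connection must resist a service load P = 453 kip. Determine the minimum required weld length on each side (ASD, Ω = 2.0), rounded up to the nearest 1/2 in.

E100XX → F_EXX = 100 ksi.
Throat t_e = 0.707 × 0.75 = 0.5302 in.
r_n/Ω = (0.6 × 100 × 0.5302) / 2.0 = 15.91 kip/in.
L_req = P / (r_n/Ω) = 453 / 15.91 = 28.48 in total.
Per side: 28.48 / 2 = 14.24 in.
Round up → use L = 14.5 in on each side.

L = 14.5 in on each side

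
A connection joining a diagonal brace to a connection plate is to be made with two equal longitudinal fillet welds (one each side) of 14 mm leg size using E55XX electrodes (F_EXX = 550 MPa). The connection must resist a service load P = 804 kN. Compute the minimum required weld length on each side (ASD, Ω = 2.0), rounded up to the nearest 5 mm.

Throat t_e = 0.707 × 14 = 9.898 mm.
r_n/Ω = (0.6 × 550 × 9.898) / 2.0 = 1633 N/mm = 1.633 kN/mm.
L_req = P / (r_n/Ω) = 804 / 1.633 = 492.3 mm total.
Per side: 492.3 / 2 = 246.1 mm.
Round up → use L = 250 mm on each side.

L = 250 mm on each side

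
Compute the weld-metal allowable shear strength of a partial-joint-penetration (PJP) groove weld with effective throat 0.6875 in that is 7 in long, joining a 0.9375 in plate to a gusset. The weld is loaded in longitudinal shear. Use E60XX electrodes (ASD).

E60XX → F_EXX = 60 ksi.
Effective throat (given) t_e = 0.6875 in.
A_we = 0.6875 × 7 = 4.812 in².
F_nw = 0.6 F_EXX = 36 ksi.
R_n/Ω = (36 × 4.812) / 2.0 = 86.62 kip.

R_n/Ω ≈ 86.6 kip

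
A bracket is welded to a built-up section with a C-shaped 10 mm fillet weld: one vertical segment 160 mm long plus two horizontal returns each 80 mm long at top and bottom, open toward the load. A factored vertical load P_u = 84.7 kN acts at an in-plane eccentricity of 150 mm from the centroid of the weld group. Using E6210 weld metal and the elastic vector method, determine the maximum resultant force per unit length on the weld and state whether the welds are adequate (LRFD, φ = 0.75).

f_max ≈ 987 N/mm; adequate

E62XX → F_EXX = 620 MPa.
Total weld length L_w = 320 mm. Treat welds as unit-width lines.
Centroid: x̄ = 2×80×40 / 320 = 20 mm from the vertical weld.
Polar moment about centroid: J = I_x + I_y = [160³/12 + 2×80×80²] + [160×20² + 2(80³/12 + 80×20²)] = 1579000 mm³.
Direct shear f_v = P/L_w = 84.7×10³ / 320 = 264.7 N/mm (vertical).
Torsion M = P·e = 84.7×10³ × 150 = 12705000 N·mm.
Critical point at (x, y) = (60, 80) from centroid. f_tx = M·y/J = 643.8 N/mm; f_ty = M·x/J = 482.9 N/mm.
Resultant f_max = √[f_tx² + (f_v + f_ty)²] = √[643.8² + (264.7 + 482.9)²] = 986.6 N/mm.
Capacity per unit length: φr_n = 0.75 × 0.6 × 620 × (0.707 × 10) = 1973 N/mm.
986.6 ≤ 1973 → adequate.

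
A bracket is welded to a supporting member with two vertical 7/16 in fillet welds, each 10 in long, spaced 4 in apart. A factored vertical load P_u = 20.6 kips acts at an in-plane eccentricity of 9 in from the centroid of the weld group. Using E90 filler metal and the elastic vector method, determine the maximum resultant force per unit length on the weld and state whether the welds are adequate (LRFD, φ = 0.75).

f_max ≈ 4.53 kip/in; adequate

E90XX → F_EXX = 90 ksi.
Total weld length L_w = 20 in. Treat welds as unit-width lines.
Polar moment about centroid: J = 2[d³/12 + d(b/2)²] = 2[10³/12 + 10×2²] = 246.7 in³.
Direct shear f_v = P/L_w = 20.6 / 20 = 1.03 kip/in (vertical).
Torsion M = P·e = 20.6 × 9 = 185.4 kip·in.
Critical point at (x, y) = (2, 5) from centroid. f_tx = M·y/J = 3.758 kip/in; f_ty = M·x/J = 1.503 kip/in.
Resultant f_max = √[f_tx² + (f_v + f_ty)²] = √[3.758² + (1.03 + 1.503)²] = 4.532 kip/in.
Capacity per unit length: φr_n = 0.75 × 0.6 × 90 × (0.707 × 0.4375) = 12.53 kip/in.
4.532 ≤ 12.53 → adequate.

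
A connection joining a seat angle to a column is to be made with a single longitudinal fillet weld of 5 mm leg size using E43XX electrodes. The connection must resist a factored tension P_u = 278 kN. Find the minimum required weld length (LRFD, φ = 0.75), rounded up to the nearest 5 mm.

E43XX → F_EXX = 430 MPa.
Throat t_e = 0.707 × 5 = 3.535 mm.
φr_n = 0.75 × 0.6 × 430 × 3.535 × 10⁻³ = 0.684 kN/mm.
L_req = P_u / φr_n = 278 / 0.684 = 406.4 mm total.
Round up → use L = 410 mm.

L = 410 mm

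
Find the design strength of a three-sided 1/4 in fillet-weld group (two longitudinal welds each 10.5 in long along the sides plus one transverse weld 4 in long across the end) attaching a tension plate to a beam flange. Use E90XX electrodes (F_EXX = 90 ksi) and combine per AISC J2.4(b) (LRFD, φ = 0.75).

t_e = 0.707 × 0.25 = 0.1767 in.
R_nwl = 0.6 × 90 × 0.1767 × 21 = 200.4 kips (longitudinal, 2 welds).
R_nwt = 0.6 × 90 × 0.1767 × 4 = 38.18 kips (transverse, base value).
(i) R_nwl + R_nwt = 238.6 kips; (ii) 0.85 R_nwl + 1.5 R_nwt = 227.6 kips.
R_n = max = 238.6 kips [governs: (i)]; φR_n = 179 kips.

φR_n ≈ 179 kips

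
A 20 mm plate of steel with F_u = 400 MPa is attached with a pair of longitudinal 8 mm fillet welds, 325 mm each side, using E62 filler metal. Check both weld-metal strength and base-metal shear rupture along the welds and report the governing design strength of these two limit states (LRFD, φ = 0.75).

φR_n ≈ 1030 kN (weld metal governs)

E62XX → F_EXX = 620 MPa.
t_e = 0.707 × 8 = 5.656 mm; L = 650 mm.
Weld metal: φR_n = 0.75 × 0.6 × 620 × 5.656 × 650 × 10⁻³ = 1026 kN.
Base metal (shear rupture): φR_n = 0.75 × 0.6 × 400 × 20 × 650 × 10⁻³ = 2340 kN.
Governing: weld metal.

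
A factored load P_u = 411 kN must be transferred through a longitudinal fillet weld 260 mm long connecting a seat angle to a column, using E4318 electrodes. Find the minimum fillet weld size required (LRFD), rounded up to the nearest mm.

w = 12 mm

E43XX → F_EXX = 430 MPa.
Total weld length L = 260 mm.
Required throat t_e = P_u / (φ × 0.6 F_EXX × L) = 411 / (0.75 × 0.6 × 430 × 260 × 10⁻³) = 8.169 mm.
Required leg w = t_e / 0.707 = 11.55 mm → use 12 mm.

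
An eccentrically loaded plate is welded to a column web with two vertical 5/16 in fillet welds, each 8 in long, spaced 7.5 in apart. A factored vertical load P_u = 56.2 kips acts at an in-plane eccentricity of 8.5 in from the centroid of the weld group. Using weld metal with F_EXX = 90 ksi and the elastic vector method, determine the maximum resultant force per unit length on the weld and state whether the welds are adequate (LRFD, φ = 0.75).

f_max ≈ 11.1 kip/in; NOT adequate

Total weld length L_w = 16 in. Treat welds as unit-width lines.
Polar moment about centroid: J = 2[d³/12 + d(b/2)²] = 2[8³/12 + 8×3.75²] = 310.3 in³.
Direct shear f_v = P/L_w = 56.2 / 16 = 3.513 kip/in (vertical).
Torsion M = P·e = 56.2 × 8.5 = 477.7 kip·in.
Critical point at (x, y) = (3.75, 4) from centroid. f_tx = M·y/J = 6.157 kip/in; f_ty = M·x/J = 5.772 kip/in.
Resultant f_max = √[f_tx² + (f_v + f_ty)²] = √[6.157² + (3.513 + 5.772)²] = 11.14 kip/in.
Capacity per unit length: φr_n = 0.75 × 0.6 × 90 × (0.707 × 0.3125) = 8.948 kip/in.
11.14 > 8.948 → NOT adequate.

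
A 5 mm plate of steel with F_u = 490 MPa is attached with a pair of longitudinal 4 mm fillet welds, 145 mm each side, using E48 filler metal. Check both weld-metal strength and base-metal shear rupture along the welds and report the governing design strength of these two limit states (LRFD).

E48XX → F_EXX = 480 MPa.
t_e = 0.707 × 4 = 2.828 mm; L = 290 mm.
Weld metal: φR_n = 0.75 × 0.6 × 480 × 2.828 × 290 × 10⁻³ = 177.1 kN.
Base metal (shear rupture): φR_n = 0.75 × 0.6 × 490 × 5 × 290 × 10⁻³ = 319.7 kN.
Governing: weld metal.

φR_n ≈ 177 kN (weld metal governs)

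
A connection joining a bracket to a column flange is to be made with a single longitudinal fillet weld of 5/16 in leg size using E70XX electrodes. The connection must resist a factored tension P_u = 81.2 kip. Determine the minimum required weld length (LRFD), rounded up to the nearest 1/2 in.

E70XX → F_EXX = 70 ksi.
Throat t_e = 0.707 × 0.3125 = 0.2209 in.
φr_n = 0.75 × 0.6 × 70 × 0.2209 = 6.96 kip/in.
L_req = P_u / φr_n = 81.2 / 6.96 = 11.67 in total.
Round up → use L = 12 in.

L = 12 in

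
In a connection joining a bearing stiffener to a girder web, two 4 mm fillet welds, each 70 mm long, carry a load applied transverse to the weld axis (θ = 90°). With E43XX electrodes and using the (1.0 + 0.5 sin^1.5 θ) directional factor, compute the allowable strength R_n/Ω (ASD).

E43XX → F_EXX = 430 MPa.
t_e = 0.707 × 4 = 2.828 mm; A_we = 2.828 × 140 = 395.9 mm².
Directional factor: 1.0 + 0.5 sin^1.5(90°) = 1.5.
F_nw = 0.6 × 430 × 1.5 = 387 MPa.
R_n/Ω = (387 × 395.9) / 2.0 × 10⁻³ = 76.61 kN.

R_n/Ω ≈ 76.6 kN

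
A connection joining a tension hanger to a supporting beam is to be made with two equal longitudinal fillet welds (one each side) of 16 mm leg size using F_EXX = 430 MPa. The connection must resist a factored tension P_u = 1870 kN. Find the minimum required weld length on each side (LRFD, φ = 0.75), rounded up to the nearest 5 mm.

Throat t_e = 0.707 × 16 = 11.31 mm.
φr_n = 0.75 × 0.6 × 430 × 11.31 × 10⁻³ = 2.189 kN/mm.
L_req = P_u / φr_n = 1870 / 2.189 = 854.3 mm total.
Per side: 854.3 / 2 = 427.2 mm.
Round up → use L = 430 mm on each side.

L = 430 mm on each side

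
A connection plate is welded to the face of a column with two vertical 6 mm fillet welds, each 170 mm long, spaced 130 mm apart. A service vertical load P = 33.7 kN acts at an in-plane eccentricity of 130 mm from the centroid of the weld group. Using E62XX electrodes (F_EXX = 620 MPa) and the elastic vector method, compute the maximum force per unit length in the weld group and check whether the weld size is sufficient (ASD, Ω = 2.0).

Total weld length L_w = 340 mm. Treat welds as unit-width lines.
Polar moment about centroid: J = 2[d³/12 + d(b/2)²] = 2[170³/12 + 170×65²] = 2255000 mm³.
Direct shear f_v = P/L_w = 33.7×10³ / 340 = 99.12 N/mm (vertical).
Torsion M = P·e = 33.7×10³ × 130 = 4381000 N·mm.
Critical point at (x, y) = (65, 85) from centroid. f_tx = M·y/J = 165.1 N/mm; f_ty = M·x/J = 126.3 N/mm.
Resultant f_max = √[f_tx² + (f_v + f_ty)²] = √[165.1² + (99.12 + 126.3)²] = 279.4 N/mm.
Capacity per unit length: r_n/Ω = (1/2.0) × 0.6 × 620 × (0.707 × 6) = 789 N/mm.
279.4 ≤ 789 → adequate.

f_max ≈ 279 N/mm; adequate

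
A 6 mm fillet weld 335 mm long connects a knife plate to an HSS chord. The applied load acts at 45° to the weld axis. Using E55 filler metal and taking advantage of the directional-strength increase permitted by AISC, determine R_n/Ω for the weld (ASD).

R_n/Ω ≈ 304 kN

E55XX → F_EXX = 550 MPa.
t_e = 0.707 × 6 = 4.242 mm; A_we = 4.242 × 335 = 1421 mm².
Directional factor: 1.0 + 0.5 sin^1.5(45°) = 1.297.
F_nw = 0.6 × 550 × 1.297 = 428.1 MPa.
R_n/Ω = (428.1 × 1421) / 2.0 × 10⁻³ = 304.2 kN.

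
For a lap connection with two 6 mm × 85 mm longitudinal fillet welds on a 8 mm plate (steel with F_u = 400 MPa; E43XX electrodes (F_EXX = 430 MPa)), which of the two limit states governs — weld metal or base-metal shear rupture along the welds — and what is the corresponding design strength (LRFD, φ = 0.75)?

t_e = 0.707 × 6 = 4.242 mm; L = 170 mm.
Weld metal: φR_n = 0.75 × 0.6 × 430 × 4.242 × 170 × 10⁻³ = 139.5 kN.
Base metal (shear rupture): φR_n = 0.75 × 0.6 × 400 × 8 × 170 × 10⁻³ = 244.8 kN.
Governing: weld metal.

φR_n ≈ 140 kN (weld metal governs)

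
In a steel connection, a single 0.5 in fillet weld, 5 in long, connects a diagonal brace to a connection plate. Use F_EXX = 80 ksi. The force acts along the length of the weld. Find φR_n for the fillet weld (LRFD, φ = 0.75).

φR_n ≈ 63.6 kip

Effective throat t_e = 0.707 × 0.5 = 0.3535 in.
Total length L = 5 in; A_we = 0.3535 × 5 = 1.767 in².
F_nw = 0.6 F_EXX = 0.6 × 80 = 48 ksi.
φR_n = 0.75 × 48 × 1.767 = 63.63 kip.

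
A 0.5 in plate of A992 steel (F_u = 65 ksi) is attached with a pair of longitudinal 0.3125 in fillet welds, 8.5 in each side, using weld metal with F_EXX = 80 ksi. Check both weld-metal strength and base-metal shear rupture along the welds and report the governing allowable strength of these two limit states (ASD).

R_n/Ω ≈ 90.1 kips (weld metal governs)

t_e = 0.707 × 0.3125 = 0.2209 in; L = 17 in.
Weld metal: R_n/Ω = (1/2.0) × 0.6 × 80 × 0.2209 × 17 = 90.14 kips.
Base metal (shear rupture): R_n/Ω = (1/2.0) × 0.6 × 65 × 0.5 × 17 = 165.8 kips.
Governing: weld metal.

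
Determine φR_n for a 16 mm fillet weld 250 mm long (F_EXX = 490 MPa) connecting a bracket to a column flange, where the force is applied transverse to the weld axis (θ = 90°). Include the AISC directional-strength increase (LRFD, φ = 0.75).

t_e = 0.707 × 16 = 11.31 mm; A_we = 11.31 × 250 = 2828 mm².
Directional factor: 1.0 + 0.5 sin^1.5(90°) = 1.5.
F_nw = 0.6 × 490 × 1.5 = 441 MPa.
φR_n = 0.75 × 441 × 2828 × 10⁻³ = 935.4 kN.

φR_n ≈ 935 kN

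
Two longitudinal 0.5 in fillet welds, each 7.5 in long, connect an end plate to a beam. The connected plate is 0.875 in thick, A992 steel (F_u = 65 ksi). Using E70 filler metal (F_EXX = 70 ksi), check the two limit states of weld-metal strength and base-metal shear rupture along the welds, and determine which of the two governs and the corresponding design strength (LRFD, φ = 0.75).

φR_n ≈ 167 kips (weld metal governs)

t_e = 0.707 × 0.5 = 0.3535 in; L = 15 in.
Weld metal: φR_n = 0.75 × 0.6 × 70 × 0.3535 × 15 = 167 kips.
Base metal (shear rupture): φR_n = 0.75 × 0.6 × 65 × 0.875 × 15 = 383.9 kips.
Governing: weld metal.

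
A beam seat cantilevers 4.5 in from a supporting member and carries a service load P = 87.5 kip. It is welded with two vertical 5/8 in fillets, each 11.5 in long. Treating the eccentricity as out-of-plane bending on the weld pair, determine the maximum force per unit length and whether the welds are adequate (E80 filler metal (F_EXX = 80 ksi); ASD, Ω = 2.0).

f_max ≈ 9.71 kip/in; adequate

L_w = 2 × 11.5 = 23 in; section modulus (unit throat) S = 2 × L²/6 = 44.08 in².
Direct shear f_v = P/L_w = 87.5/23 = 3.804 kip/in.
Moment M = P × e = 87.5 × 4.5 = 393.75 kip·in; bending f_b = M/S = 8.932 kip/in.
f_max = √(f_v² + f_b²) = √(3.804² + 8.932²) = 9.708 kip/in.
r_n/Ω = (1/2.0) × 0.6 × 80 × (0.707 × 0.625) = 10.6 kip/in → adequate.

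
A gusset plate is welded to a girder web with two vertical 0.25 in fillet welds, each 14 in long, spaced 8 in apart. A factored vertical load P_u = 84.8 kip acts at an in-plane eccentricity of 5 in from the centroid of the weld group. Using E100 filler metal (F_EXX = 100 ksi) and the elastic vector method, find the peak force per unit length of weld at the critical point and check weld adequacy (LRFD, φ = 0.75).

f_max ≈ 5.9 kip/in; adequate

Total weld length L_w = 28 in. Treat welds as unit-width lines.
Polar moment about centroid: J = 2[d³/12 + d(b/2)²] = 2[14³/12 + 14×4²] = 905.3 in³.
Direct shear f_v = P/L_w = 84.8 / 28 = 3.029 kip/in (vertical).
Torsion M = P·e = 84.8 × 5 = 424 kip·in.
Critical point at (x, y) = (4, 7) from centroid. f_tx = M·y/J = 3.278 kip/in; f_ty = M·x/J = 1.873 kip/in.
Resultant f_max = √[f_tx² + (f_v + f_ty)²] = √[3.278² + (3.029 + 1.873)²] = 5.897 kip/in.
Capacity per unit length: φr_n = 0.75 × 0.6 × 100 × (0.707 × 0.25) = 7.954 kip/in.
5.897 ≤ 7.954 → adequate.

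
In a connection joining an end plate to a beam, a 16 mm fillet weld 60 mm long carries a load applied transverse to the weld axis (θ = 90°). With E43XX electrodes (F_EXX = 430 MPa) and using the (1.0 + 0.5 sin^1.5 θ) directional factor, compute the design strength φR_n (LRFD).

t_e = 0.707 × 16 = 11.31 mm; A_we = 11.31 × 60 = 678.7 mm².
Directional factor: 1.0 + 0.5 sin^1.5(90°) = 1.5.
F_nw = 0.6 × 430 × 1.5 = 387 MPa.
φR_n = 0.75 × 387 × 678.7 × 10⁻³ = 197 kN.

φR_n ≈ 197 kN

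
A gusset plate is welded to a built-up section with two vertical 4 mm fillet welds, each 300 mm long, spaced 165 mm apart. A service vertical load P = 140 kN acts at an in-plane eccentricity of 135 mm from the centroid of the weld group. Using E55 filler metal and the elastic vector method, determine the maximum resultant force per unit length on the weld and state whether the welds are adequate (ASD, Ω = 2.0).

f_max ≈ 530 N/mm; NOT adequate

E55XX → F_EXX = 550 MPa.
Total weld length L_w = 600 mm. Treat welds as unit-width lines.
Polar moment about centroid: J = 2[d³/12 + d(b/2)²] = 2[300³/12 + 300×82.5²] = 8584000 mm³.
Direct shear f_v = P/L_w = 140×10³ / 600 = 233.3 N/mm (vertical).
Torsion M = P·e = 140×10³ × 135 = 18900000 N·mm.
Critical point at (x, y) = (82.5, 150) from centroid. f_tx = M·y/J = 330.3 N/mm; f_ty = M·x/J = 181.7 N/mm.
Resultant f_max = √[f_tx² + (f_v + f_ty)²] = √[330.3² + (233.3 + 181.7)²] = 530.4 N/mm.
Capacity per unit length: r_n/Ω = (1/2.0) × 0.6 × 550 × (0.707 × 4) = 466.6 N/mm.
530.4 > 466.6 → NOT adequate.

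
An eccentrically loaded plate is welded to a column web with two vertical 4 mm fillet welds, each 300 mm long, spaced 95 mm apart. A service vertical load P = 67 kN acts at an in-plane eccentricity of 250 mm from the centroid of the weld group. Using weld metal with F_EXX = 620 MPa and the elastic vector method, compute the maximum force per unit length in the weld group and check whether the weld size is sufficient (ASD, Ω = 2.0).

Total weld length L_w = 600 mm. Treat welds as unit-width lines.
Polar moment about centroid: J = 2[d³/12 + d(b/2)²] = 2[300³/12 + 300×47.5²] = 5854000 mm³.
Direct shear f_v = P/L_w = 67×10³ / 600 = 111.7 N/mm (vertical).
Torsion M = P·e = 67×10³ × 250 = 16750000 N·mm.
Critical point at (x, y) = (47.5, 150) from centroid. f_tx = M·y/J = 429.2 N/mm; f_ty = M·x/J = 135.9 N/mm.
Resultant f_max = √[f_tx² + (f_v + f_ty)²] = √[429.2² + (111.7 + 135.9)²] = 495.5 N/mm.
Capacity per unit length: r_n/Ω = (1/2.0) × 0.6 × 620 × (0.707 × 4) = 526 N/mm.
495.5 ≤ 526 → adequate.

f_max ≈ 496 N/mm; adequate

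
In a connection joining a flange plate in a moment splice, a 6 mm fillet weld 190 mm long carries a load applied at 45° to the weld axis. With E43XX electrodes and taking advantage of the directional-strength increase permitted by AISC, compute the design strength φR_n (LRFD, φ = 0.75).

E43XX → F_EXX = 430 MPa.
t_e = 0.707 × 6 = 4.242 mm; A_we = 4.242 × 190 = 806 mm².
Directional factor: 1.0 + 0.5 sin^1.5(45°) = 1.297.
F_nw = 0.6 × 430 × 1.297 = 334.7 MPa.
φR_n = 0.75 × 334.7 × 806 × 10⁻³ = 202.3 kN.

φR_n ≈ 202 kN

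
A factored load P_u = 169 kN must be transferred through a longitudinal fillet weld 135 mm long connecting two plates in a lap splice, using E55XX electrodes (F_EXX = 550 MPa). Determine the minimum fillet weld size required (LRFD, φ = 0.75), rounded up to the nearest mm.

w = 8 mm

Total weld length L = 135 mm.
Required throat t_e = P_u / (φ × 0.6 F_EXX × L) = 169 / (0.75 × 0.6 × 550 × 135 × 10⁻³) = 5.058 mm.
Required leg w = t_e / 0.707 = 7.154 mm → use 8 mm.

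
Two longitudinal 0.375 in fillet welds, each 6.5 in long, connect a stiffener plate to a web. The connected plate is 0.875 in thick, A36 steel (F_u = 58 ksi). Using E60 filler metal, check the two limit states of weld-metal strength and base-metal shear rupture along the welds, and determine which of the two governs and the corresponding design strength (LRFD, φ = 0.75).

E60XX → F_EXX = 60 ksi.
t_e = 0.707 × 0.375 = 0.2651 in; L = 13 in.
Weld metal: φR_n = 0.75 × 0.6 × 60 × 0.2651 × 13 = 93.06 kips.
Base metal (shear rupture): φR_n = 0.75 × 0.6 × 58 × 0.875 × 13 = 296.9 kips.
Governing: weld metal.

φR_n ≈ 93.1 kips (weld metal governs)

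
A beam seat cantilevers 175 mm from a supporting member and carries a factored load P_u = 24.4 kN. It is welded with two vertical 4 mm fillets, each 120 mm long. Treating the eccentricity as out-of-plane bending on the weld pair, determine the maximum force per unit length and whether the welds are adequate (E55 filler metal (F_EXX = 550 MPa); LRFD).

L_w = 2 × 120 = 240 mm; section modulus (unit throat) S = 2 × L²/6 = 4800 mm².
Direct shear f_v = P/L_w = 24.4×10³/240 = 101.7 N/mm.
Moment M = P × e = 24.4×10³ × 175 = 4270000 N·mm; bending f_b = M/S = 889.6 N/mm.
f_max = √(f_v² + f_b²) = √(101.7² + 889.6²) = 895.4 N/mm.
φr_n = 0.75 × 0.6 × 550 × (0.707 × 4) = 699.9 N/mm → NOT adequate.

f_max ≈ 895 N/mm; NOT adequate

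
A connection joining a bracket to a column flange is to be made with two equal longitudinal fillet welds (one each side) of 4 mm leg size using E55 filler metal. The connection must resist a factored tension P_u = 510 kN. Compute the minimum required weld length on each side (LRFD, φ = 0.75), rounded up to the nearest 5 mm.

E55XX → F_EXX = 550 MPa.
Throat t_e = 0.707 × 4 = 2.828 mm.
φr_n = 0.75 × 0.6 × 550 × 2.828 × 10⁻³ = 0.6999 kN/mm.
L_req = P_u / φr_n = 510 / 0.6999 = 728.6 mm total.
Per side: 728.6 / 2 = 364.3 mm.
Round up → use L = 365 mm on each side.

L = 365 mm on each side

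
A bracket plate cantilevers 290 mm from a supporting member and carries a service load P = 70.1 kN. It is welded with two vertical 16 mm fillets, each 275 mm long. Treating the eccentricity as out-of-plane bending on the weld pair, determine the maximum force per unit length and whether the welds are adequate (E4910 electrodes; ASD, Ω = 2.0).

E49XX → F_EXX = 490 MPa.
L_w = 2 × 275 = 550 mm; section modulus (unit throat) S = 2 × L²/6 = 25210 mm².
Direct shear f_v = P/L_w = 70.1×10³/550 = 127.5 N/mm.
Moment M = P × e = 70.1×10³ × 290 = 20329000 N·mm; bending f_b = M/S = 806.4 N/mm.
f_max = √(f_v² + f_b²) = √(127.5² + 806.4²) = 816.4 N/mm.
r_n/Ω = (1/2.0) × 0.6 × 490 × (0.707 × 16) = 1663 N/mm → adequate.

f_max ≈ 816 N/mm; adequate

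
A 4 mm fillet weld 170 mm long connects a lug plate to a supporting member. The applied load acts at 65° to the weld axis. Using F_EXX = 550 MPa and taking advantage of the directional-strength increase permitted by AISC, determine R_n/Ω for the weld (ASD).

R_n/Ω ≈ 114 kN

t_e = 0.707 × 4 = 2.828 mm; A_we = 2.828 × 170 = 480.8 mm².
Directional factor: 1.0 + 0.5 sin^1.5(65°) = 1.431.
F_nw = 0.6 × 550 × 1.431 = 472.4 MPa.
R_n/Ω = (472.4 × 480.8) / 2.0 × 10⁻³ = 113.5 kN.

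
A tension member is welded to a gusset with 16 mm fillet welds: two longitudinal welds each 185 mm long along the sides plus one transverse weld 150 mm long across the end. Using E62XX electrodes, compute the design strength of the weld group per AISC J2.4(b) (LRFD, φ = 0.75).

φR_n ≈ 1700 kN

E62XX → F_EXX = 620 MPa.
t_e = 0.707 × 16 = 11.31 mm.
R_nwl = 0.6 × 620 × 11.31 × 370 × 10⁻³ = 1557 kN (longitudinal, 2 welds).
R_nwt = 0.6 × 620 × 11.31 × 150 × 10⁻³ = 631.2 kN (transverse, base value).
(i) R_nwl + R_nwt = 2188 kN; (ii) 0.85 R_nwl + 1.5 R_nwt = 2270 kN.
R_n = max = 2270 kN [governs: (ii)]; φR_n = 1703 kN.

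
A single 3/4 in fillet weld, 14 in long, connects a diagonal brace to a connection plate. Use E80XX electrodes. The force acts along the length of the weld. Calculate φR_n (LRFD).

φR_n ≈ 267 kip

E80XX → F_EXX = 80 ksi.
Effective throat t_e = 0.707 × 0.75 = 0.5302 in.
Total length L = 14 in; A_we = 0.5302 × 14 = 7.423 in².
F_nw = 0.6 F_EXX = 0.6 × 80 = 48 ksi.
φR_n = 0.75 × 48 × 7.423 = 267.2 kip.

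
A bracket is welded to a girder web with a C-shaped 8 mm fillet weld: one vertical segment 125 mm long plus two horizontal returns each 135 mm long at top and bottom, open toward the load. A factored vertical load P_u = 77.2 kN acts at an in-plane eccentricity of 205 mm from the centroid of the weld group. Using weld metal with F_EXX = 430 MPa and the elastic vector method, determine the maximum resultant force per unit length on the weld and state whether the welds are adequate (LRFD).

Total weld length L_w = 395 mm. Treat welds as unit-width lines.
Centroid: x̄ = 2×135×67.5 / 395 = 46.14 mm from the vertical weld.
Polar moment about centroid: J = I_x + I_y = [125³/12 + 2×135×62.5²] + [125×46.14² + 2(135³/12 + 135×21.36²)] = 2017000 mm³.
Direct shear f_v = P/L_w = 77.2×10³ / 395 = 195.4 N/mm (vertical).
Torsion M = P·e = 77.2×10³ × 205 = 15826000 N·mm.
Critical point at (x, y) = (88.86, 62.5) from centroid. f_tx = M·y/J = 490.4 N/mm; f_ty = M·x/J = 697.3 N/mm.
Resultant f_max = √[f_tx² + (f_v + f_ty)²] = √[490.4² + (195.4 + 697.3)²] = 1019 N/mm.
Capacity per unit length: φr_n = 0.75 × 0.6 × 430 × (0.707 × 8) = 1094 N/mm.
1019 ≤ 1094 → adequate.

f_max ≈ 1020 N/mm; adequate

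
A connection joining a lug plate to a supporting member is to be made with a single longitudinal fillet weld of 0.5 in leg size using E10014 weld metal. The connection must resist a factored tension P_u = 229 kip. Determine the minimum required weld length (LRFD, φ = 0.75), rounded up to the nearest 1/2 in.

E100XX → F_EXX = 100 ksi.
Throat t_e = 0.707 × 0.5 = 0.3535 in.
φr_n = 0.75 × 0.6 × 100 × 0.3535 = 15.91 kip/in.
L_req = P_u / φr_n = 229 / 15.91 = 14.4 in total.
Round up → use L = 14.5 in.

L = 14.5 in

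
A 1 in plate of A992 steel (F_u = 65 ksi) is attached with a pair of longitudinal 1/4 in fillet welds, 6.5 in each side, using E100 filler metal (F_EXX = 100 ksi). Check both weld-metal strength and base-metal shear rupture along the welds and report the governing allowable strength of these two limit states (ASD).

t_e = 0.707 × 0.25 = 0.1767 in; L = 13 in.
Weld metal: R_n/Ω = (1/2.0) × 0.6 × 100 × 0.1767 × 13 = 68.93 kip.
Base metal (shear rupture): R_n/Ω = (1/2.0) × 0.6 × 65 × 1 × 13 = 253.5 kip.
Governing: weld metal.

R_n/Ω ≈ 68.9 kip (weld metal governs)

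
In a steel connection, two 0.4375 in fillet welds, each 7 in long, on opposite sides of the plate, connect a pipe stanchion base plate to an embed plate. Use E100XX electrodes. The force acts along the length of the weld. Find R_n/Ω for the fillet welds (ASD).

R_n/Ω ≈ 130 kip

E100XX → F_EXX = 100 ksi.
Effective throat t_e = 0.707 × 0.4375 = 0.3093 in.
Total length L = 14 in; A_we = 0.3093 × 14 = 4.33 in².
F_nw = 0.6 F_EXX = 0.6 × 100 = 60 ksi.
R_n = 60 × 4.33 = 259.8 kip; R_n/Ω = 259.8/2.0 = 129.9 kip.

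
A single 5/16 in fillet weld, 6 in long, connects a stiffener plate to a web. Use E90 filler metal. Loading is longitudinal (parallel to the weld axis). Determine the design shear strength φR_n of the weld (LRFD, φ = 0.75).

E90XX → F_EXX = 90 ksi.
Effective throat t_e = 0.707 × 0.3125 = 0.2209 in.
Total length L = 6 in; A_we = 0.2209 × 6 = 1.326 in².
F_nw = 0.6 F_EXX = 0.6 × 90 = 54 ksi.
φR_n = 0.75 × 54 × 1.326 = 53.69 kip.

φR_n ≈ 53.7 kip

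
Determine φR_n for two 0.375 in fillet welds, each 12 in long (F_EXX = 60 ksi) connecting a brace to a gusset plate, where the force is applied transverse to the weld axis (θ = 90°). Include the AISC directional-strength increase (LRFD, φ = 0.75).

t_e = 0.707 × 0.375 = 0.2651 in; A_we = 0.2651 × 24 = 6.363 in².
Directional factor: 1.0 + 0.5 sin^1.5(90°) = 1.5.
F_nw = 0.6 × 60 × 1.5 = 54 ksi.
φR_n = 0.75 × 54 × 6.363 = 257.7 kips.

φR_n ≈ 258 kips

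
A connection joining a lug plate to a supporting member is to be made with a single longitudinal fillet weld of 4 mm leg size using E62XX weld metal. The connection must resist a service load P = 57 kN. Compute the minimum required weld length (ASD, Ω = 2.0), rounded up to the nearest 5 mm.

L = 110 mm

E62XX → F_EXX = 620 MPa.
Throat t_e = 0.707 × 4 = 2.828 mm.
r_n/Ω = (0.6 × 620 × 2.828) / 2.0 = 526 N/mm = 0.526 kN/mm.
L_req = P / (r_n/Ω) = 57 / 0.526 = 108.4 mm total.
Round up → use L = 110 mm.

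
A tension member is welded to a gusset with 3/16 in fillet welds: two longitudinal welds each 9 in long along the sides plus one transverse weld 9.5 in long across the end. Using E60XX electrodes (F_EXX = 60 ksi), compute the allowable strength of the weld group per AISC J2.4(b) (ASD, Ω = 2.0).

t_e = 0.707 × 0.1875 = 0.1326 in.
R_nwl = 0.6 × 60 × 0.1326 × 18 = 85.9 kip (longitudinal, 2 welds).
R_nwt = 0.6 × 60 × 0.1326 × 9.5 = 45.34 kip (transverse, base value).
(i) R_nwl + R_nwt = 131.2 kip; (ii) 0.85 R_nwl + 1.5 R_nwt = 141 kip.
R_n = max = 141 kip [governs: (ii)]; R_n/Ω = 70.51 kip.

R_n/Ω ≈ 70.5 kip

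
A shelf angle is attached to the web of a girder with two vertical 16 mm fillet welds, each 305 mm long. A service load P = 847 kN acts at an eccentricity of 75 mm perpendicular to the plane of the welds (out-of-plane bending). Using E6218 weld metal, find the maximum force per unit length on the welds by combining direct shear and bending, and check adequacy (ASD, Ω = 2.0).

E62XX → F_EXX = 620 MPa.
L_w = 2 × 305 = 610 mm; section modulus (unit throat) S = 2 × L²/6 = 31010 mm².
Direct shear f_v = P/L_w = 847×10³/610 = 1389 N/mm.
Moment M = P × e = 847×10³ × 75 = 63525000 N·mm; bending f_b = M/S = 2049 N/mm.
f_max = √(f_v² + f_b²) = √(1389² + 2049²) = 2475 N/mm.
r_n/Ω = (1/2.0) × 0.6 × 620 × (0.707 × 16) = 2104 N/mm → NOT adequate.

f_max ≈ 2470 N/mm; NOT adequate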